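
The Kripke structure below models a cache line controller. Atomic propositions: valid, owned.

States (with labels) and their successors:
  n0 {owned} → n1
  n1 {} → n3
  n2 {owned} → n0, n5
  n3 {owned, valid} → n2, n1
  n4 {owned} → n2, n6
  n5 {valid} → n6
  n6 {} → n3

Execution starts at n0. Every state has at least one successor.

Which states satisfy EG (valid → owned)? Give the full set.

States satisfying valid → owned: {n0, n1, n2, n3, n4, n6}.
States satisfying EG (valid → owned): {n0, n1, n2, n3, n4, n6}.

{n0, n1, n2, n3, n4, n6}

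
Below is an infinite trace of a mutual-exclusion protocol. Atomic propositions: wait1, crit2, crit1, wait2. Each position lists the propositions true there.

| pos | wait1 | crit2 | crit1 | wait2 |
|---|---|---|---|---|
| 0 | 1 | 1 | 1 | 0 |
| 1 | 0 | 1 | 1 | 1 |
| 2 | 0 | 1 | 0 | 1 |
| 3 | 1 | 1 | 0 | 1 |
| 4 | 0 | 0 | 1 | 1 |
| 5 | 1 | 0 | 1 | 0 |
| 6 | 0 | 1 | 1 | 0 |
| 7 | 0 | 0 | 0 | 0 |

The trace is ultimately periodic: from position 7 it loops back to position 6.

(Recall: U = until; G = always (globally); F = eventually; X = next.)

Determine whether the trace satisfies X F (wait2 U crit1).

The position after 0 is 1; F (wait2 U crit1) is true there.

Yes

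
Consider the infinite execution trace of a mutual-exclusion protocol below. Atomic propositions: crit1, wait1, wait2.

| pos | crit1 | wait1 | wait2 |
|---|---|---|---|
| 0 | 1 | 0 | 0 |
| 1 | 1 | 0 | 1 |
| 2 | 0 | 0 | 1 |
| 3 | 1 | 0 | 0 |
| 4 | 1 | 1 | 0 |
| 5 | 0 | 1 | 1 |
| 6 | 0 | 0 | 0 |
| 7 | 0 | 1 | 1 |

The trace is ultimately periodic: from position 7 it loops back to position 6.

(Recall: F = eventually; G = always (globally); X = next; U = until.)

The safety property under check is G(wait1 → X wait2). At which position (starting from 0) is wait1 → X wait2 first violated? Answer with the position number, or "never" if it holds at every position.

Check wait1 → X wait2 at each position in order: 0 ✓, 1 ✓, 2 ✓, 3 ✓, 4 ✓.
At position 5 the labels are {wait1, wait2} and the next position 6 has {}, so wait1 → X wait2 is false there. This is the first violation.

5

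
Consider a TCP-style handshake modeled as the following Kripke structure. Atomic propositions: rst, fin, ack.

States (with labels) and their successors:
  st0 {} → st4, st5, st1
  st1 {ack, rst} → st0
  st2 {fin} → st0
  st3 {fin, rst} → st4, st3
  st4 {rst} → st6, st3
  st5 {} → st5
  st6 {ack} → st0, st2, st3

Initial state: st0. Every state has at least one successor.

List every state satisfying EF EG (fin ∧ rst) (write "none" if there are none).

States satisfying EG (fin ∧ rst): {st3}.
States satisfying EF EG (fin ∧ rst): {st0, st1, st2, st3, st4, st6}.

{st0, st1, st2, st3, st4, st6}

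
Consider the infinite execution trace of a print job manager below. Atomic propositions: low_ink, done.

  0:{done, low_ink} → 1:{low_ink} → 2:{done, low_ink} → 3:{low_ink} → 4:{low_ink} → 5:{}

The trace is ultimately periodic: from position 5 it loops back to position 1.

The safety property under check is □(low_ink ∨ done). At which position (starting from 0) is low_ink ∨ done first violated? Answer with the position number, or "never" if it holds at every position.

Check low_ink ∨ done at each position in order: 0 ✓, 1 ✓, 2 ✓, 3 ✓, 4 ✓.
At position 5 the labels are {}, so low_ink ∨ done is false there. This is the first violation.

5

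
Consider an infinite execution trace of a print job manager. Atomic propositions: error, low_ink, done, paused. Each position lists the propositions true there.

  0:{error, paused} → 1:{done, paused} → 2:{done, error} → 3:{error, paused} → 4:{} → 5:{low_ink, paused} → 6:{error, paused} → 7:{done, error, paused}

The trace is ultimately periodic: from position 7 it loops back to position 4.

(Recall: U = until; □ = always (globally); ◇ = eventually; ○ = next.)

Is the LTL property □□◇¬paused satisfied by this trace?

□◇¬paused holds at every position 0..7, and those are all positions ever visited, so □□◇¬paused holds.

Holds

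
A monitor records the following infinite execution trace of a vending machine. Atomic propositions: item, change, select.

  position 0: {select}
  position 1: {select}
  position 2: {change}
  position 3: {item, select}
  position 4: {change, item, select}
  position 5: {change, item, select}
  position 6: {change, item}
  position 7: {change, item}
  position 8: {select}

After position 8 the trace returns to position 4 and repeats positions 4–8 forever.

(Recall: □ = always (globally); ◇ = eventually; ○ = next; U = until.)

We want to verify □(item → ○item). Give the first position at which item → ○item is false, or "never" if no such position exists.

7

Check item → ○item at each position in order: 0 ✓, 1 ✓, 2 ✓, 3 ✓, 4 ✓, 5 ✓, 6 ✓.
At position 7 the labels are {change, item} and the next position 8 has {select}, so item → ○item is false there. This is the first violation.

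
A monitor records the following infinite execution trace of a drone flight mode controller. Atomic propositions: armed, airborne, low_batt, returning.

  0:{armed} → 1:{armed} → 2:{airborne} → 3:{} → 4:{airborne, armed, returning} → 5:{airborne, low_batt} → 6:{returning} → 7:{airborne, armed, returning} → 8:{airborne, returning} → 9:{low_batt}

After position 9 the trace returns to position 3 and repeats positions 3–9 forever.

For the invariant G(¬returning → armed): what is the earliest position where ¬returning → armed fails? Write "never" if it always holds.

Check ¬returning → armed at each position in order: 0 ✓, 1 ✓.
At position 2 the labels are {airborne}, so ¬returning → armed is false there. This is the first violation.

2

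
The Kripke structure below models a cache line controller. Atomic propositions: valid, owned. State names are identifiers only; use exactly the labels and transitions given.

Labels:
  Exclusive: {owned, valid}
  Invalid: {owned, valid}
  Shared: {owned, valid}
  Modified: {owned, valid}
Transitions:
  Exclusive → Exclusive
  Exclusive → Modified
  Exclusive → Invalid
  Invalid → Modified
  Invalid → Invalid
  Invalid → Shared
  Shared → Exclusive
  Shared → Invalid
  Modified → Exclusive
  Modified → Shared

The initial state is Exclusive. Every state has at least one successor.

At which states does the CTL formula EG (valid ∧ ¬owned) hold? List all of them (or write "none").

none

States satisfying valid ∧ ¬owned: ∅.
States satisfying EG (valid ∧ ¬owned): ∅.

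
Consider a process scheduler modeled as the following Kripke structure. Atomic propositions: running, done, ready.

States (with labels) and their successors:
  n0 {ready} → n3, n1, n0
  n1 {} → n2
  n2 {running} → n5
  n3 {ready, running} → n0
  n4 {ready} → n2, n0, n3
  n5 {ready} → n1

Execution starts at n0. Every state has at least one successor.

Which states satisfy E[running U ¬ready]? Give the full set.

States satisfying running: {n2, n3}.
States satisfying ¬ready: {n1, n2}.
States satisfying E[running U ¬ready]: {n1, n2}.

{n1, n2}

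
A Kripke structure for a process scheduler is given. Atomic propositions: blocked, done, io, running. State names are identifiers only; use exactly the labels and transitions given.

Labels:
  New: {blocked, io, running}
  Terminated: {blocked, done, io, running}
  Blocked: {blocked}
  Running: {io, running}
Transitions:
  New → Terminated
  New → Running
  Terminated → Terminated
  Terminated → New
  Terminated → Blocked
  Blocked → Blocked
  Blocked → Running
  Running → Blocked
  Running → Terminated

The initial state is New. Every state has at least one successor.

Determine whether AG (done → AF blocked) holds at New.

Holds

States satisfying done → AF blocked: {New, Terminated, Blocked, Running}.
States satisfying AG (done → AF blocked): {New, Terminated, Blocked, Running}.
Every state reachable from New satisfies done → AF blocked.
New ∈ Sat(AG (done → AF blocked)).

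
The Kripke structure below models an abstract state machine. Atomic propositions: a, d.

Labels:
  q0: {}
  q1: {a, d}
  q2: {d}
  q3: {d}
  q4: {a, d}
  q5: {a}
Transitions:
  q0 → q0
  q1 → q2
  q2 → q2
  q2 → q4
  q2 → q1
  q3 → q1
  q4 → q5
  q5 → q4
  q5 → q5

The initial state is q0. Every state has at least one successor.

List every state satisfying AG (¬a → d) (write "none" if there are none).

States satisfying ¬a → d: {q1, q2, q3, q4, q5}.
States satisfying AG (¬a → d): {q1, q2, q3, q4, q5}.

{q1, q2, q3, q4, q5}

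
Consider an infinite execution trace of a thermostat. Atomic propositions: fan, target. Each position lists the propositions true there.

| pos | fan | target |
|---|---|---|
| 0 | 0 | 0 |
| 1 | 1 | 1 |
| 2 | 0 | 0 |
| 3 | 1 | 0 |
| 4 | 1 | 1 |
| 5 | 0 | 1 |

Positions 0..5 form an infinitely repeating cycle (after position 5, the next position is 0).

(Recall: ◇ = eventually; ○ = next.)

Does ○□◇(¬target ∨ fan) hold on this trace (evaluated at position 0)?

Satisfied

The position after 0 is 1; □◇(¬target ∨ fan) is true there.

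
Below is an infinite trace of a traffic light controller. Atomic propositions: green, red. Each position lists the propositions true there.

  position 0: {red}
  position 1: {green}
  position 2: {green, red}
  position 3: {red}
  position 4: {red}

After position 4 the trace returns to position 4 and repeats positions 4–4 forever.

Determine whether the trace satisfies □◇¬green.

◇¬green holds at every position 0..4, and those are all positions ever visited, so □◇¬green holds.

Yes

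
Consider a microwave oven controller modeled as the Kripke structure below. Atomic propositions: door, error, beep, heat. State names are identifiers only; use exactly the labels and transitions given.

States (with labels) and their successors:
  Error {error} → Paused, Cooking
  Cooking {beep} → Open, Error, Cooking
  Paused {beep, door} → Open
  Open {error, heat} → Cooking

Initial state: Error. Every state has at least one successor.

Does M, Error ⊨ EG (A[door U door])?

States satisfying A[door U door]: {Paused}.
States satisfying EG (A[door U door]): ∅.
No suitable path/successor from Error witnesses the formula.
Error ∉ Sat(EG (A[door U door])).

No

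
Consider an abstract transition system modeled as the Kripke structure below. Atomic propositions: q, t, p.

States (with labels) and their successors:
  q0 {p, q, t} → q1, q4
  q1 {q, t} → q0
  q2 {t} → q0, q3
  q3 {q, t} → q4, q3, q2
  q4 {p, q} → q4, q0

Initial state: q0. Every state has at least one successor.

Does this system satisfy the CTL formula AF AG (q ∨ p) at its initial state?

States satisfying AG (q ∨ p): {q0, q1, q4}.
States satisfying AF AG (q ∨ p): {q0, q1, q4}.
q0 ∈ Sat(AF AG (q ∨ p)).

Holds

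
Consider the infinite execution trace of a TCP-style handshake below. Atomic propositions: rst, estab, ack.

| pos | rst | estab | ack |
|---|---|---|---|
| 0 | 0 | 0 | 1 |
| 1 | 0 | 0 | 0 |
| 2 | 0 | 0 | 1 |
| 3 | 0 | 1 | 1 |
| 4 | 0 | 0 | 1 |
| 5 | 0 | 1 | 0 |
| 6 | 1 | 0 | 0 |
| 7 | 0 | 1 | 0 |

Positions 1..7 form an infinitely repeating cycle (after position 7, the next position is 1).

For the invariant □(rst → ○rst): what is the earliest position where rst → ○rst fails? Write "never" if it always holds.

Check rst → ○rst at each position in order: 0 ✓, 1 ✓, 2 ✓, 3 ✓, 4 ✓, 5 ✓.
At position 6 the labels are {rst} and the next position 7 has {estab}, so rst → ○rst is false there. This is the first violation.

6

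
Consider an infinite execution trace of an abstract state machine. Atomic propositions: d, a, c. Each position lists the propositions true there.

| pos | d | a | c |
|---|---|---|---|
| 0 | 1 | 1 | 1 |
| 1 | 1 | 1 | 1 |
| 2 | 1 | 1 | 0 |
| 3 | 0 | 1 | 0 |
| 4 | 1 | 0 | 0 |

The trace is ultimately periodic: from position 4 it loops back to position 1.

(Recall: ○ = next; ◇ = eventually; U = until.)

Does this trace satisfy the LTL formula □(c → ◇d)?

Holds

c → ◇d holds at every position 0..4, and those are all positions ever visited, so □(c → ◇d) holds.
Positions where c holds: 0, 1.
Check ◇d at each: 0→ok, 1→ok.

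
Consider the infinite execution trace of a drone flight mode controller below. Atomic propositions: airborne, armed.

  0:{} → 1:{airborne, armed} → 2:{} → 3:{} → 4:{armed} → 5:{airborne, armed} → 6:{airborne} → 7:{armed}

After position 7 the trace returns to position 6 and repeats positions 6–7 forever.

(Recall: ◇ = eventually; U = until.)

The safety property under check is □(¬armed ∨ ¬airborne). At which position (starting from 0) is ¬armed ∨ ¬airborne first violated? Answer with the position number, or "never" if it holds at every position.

Check ¬armed ∨ ¬airborne at each position in order: 0 ✓.
At position 1 the labels are {airborne, armed}, so ¬armed ∨ ¬airborne is false there. This is the first violation.

1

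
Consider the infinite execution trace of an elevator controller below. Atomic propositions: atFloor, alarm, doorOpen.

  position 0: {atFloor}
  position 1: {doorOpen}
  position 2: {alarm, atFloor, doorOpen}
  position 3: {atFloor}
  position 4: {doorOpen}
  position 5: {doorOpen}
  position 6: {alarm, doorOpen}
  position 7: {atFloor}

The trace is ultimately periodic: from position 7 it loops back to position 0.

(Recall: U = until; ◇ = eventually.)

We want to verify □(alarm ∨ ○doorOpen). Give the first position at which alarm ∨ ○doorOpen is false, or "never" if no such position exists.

Check alarm ∨ ○doorOpen at each position in order: 0 ✓, 1 ✓, 2 ✓, 3 ✓, 4 ✓, 5 ✓, 6 ✓.
At position 7 the labels are {atFloor} and the next position 0 has {atFloor}, so alarm ∨ ○doorOpen is false there. This is the first violation.

7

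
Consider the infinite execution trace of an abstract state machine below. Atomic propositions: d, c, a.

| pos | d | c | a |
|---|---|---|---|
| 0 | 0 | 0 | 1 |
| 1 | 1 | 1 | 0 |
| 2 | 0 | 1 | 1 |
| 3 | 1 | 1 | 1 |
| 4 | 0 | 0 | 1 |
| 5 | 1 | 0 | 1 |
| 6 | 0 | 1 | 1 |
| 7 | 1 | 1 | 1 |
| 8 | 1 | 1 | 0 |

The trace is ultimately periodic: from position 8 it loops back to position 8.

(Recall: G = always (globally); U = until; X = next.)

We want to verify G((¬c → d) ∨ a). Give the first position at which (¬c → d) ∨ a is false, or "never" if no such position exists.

(¬c → d) ∨ a holds at every position 0..8, and those are all the positions the trace ever visits, so the invariant G((¬c → d) ∨ a) is never violated.

never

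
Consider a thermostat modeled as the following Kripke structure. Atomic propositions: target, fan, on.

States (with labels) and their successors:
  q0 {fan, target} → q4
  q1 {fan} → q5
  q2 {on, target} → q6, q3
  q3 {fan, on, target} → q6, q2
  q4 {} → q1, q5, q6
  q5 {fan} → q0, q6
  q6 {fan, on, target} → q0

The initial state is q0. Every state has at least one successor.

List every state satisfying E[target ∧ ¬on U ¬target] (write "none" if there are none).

States satisfying target ∧ ¬on: {q0}.
States satisfying ¬target: {q1, q4, q5}.
States satisfying E[target ∧ ¬on U ¬target]: {q0, q1, q4, q5}.

{q0, q1, q4, q5}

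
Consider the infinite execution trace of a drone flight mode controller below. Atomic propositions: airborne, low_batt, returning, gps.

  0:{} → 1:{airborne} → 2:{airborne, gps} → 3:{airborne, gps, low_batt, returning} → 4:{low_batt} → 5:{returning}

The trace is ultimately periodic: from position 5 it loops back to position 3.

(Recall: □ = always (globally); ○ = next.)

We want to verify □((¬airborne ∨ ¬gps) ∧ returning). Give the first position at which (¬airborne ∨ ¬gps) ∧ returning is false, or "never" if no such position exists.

At position 0 the labels are {}, so (¬airborne ∨ ¬gps) ∧ returning is false there. This is the first violation.

0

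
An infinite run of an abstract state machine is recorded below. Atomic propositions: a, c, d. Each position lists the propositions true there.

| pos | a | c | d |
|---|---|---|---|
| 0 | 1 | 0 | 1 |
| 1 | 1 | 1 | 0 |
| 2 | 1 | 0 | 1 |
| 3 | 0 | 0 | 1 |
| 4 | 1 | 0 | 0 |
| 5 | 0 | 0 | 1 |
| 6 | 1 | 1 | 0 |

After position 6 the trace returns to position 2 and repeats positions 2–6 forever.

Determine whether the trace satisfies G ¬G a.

¬G a holds at every position 0..6, and those are all positions ever visited, so G ¬G a holds.

Satisfied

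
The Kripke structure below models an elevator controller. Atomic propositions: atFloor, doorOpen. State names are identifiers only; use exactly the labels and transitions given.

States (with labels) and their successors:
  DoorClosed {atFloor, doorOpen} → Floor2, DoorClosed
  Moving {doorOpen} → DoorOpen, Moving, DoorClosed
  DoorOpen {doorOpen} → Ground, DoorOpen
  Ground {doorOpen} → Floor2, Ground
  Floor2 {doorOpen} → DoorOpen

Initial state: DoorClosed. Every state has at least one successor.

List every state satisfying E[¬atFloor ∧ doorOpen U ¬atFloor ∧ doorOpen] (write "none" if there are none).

States satisfying ¬atFloor ∧ doorOpen: {Moving, DoorOpen, Ground, Floor2}.
States satisfying E[¬atFloor ∧ doorOpen U ¬atFloor ∧ doorOpen]: {Moving, DoorOpen, Ground, Floor2}.

{Moving, DoorOpen, Ground, Floor2}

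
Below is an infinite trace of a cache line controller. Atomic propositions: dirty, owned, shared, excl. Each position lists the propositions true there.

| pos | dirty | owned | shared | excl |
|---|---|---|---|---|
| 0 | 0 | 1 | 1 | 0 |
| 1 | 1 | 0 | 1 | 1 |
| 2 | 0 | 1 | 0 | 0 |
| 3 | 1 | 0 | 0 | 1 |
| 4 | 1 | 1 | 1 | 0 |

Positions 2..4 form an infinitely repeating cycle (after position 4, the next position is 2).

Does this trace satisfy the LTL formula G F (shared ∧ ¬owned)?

F (shared ∧ ¬owned) must hold at every position from 0 onward. It fails at position 2, so G F (shared ∧ ¬owned) is false.

Does not hold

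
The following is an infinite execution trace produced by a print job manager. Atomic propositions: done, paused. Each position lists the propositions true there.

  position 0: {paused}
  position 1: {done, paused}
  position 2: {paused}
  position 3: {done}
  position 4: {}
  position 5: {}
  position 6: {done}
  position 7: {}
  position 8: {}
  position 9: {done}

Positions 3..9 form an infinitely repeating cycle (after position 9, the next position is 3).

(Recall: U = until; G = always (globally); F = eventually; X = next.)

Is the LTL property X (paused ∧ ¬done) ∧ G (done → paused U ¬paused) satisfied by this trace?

Violated

The position after 0 is 1; paused ∧ ¬done is false there.
done → paused U ¬paused holds at every position 0..9, and those are all positions ever visited, so G (done → paused U ¬paused) holds.
Positions where done holds: 1, 3, 6, 9.
Check paused U ¬paused at each: 1→ok, 3→ok, 6→ok, 9→ok.
At position 0: X (paused ∧ ¬done) is false; G (done → paused U ¬paused) is true; so X (paused ∧ ¬done) ∧ G (done → paused U ¬paused) is false.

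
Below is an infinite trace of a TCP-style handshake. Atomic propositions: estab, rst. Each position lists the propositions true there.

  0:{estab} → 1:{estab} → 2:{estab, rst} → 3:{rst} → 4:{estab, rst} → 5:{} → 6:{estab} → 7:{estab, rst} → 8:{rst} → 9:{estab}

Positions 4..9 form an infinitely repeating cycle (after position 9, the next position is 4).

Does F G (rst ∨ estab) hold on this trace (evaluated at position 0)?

Does not hold

G (rst ∨ estab) is false at every position 0..9, so it never becomes true and F G (rst ∨ estab) fails.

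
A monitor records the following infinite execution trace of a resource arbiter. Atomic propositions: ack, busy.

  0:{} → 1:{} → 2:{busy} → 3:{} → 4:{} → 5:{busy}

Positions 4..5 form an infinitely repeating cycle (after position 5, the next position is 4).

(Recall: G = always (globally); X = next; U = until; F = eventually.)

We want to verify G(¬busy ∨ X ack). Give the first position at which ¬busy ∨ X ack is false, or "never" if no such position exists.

Check ¬busy ∨ X ack at each position in order: 0 ✓, 1 ✓.
At position 2 the labels are {busy} and the next position 3 has {}, so ¬busy ∨ X ack is false there. This is the first violation.

2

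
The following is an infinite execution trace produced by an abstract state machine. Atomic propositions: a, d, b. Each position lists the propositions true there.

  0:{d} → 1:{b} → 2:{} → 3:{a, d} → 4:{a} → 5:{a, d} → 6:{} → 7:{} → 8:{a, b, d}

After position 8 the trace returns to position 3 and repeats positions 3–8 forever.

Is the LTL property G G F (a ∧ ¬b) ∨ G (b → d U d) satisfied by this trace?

Yes

G F (a ∧ ¬b) holds at every position 0..8, and those are all positions ever visited, so G G F (a ∧ ¬b) holds.
b → d U d must hold at every position from 0 onward. It fails at position 1, so G (b → d U d) is false.
Positions where b holds: 1, 8.
Check d U d at each: 1→fails, 8→ok.
At position 0: G G F (a ∧ ¬b) is true; G (b → d U d) is false; so G G F (a ∧ ¬b) ∨ G (b → d U d) is true.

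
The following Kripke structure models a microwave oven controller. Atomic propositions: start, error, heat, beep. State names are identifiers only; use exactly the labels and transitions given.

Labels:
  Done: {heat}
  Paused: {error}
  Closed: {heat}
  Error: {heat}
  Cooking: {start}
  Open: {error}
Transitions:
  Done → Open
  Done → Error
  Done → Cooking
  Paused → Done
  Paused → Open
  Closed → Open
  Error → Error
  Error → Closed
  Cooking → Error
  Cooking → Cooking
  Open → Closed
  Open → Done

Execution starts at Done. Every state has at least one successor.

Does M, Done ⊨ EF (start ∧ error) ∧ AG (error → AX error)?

States satisfying start ∧ error: ∅.
States satisfying EF (start ∧ error): ∅.
States satisfying error → AX error: {Done, Closed, Error, Cooking}.
States satisfying AG (error → AX error): ∅.
States satisfying EF (start ∧ error) ∧ AG (error → AX error): ∅.
Done ∉ Sat(EF (start ∧ error) ∧ AG (error → AX error)).

Does not hold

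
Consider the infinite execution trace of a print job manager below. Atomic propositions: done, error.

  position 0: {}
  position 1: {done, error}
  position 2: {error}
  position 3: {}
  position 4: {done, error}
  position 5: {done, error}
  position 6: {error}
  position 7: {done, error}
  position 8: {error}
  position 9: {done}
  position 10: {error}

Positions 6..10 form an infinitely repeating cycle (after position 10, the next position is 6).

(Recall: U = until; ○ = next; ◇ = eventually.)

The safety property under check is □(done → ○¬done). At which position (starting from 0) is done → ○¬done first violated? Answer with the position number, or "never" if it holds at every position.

Check done → ○¬done at each position in order: 0 ✓, 1 ✓, 2 ✓, 3 ✓.
At position 4 the labels are {done, error} and the next position 5 has {done, error}, so done → ○¬done is false there. This is the first violation.

4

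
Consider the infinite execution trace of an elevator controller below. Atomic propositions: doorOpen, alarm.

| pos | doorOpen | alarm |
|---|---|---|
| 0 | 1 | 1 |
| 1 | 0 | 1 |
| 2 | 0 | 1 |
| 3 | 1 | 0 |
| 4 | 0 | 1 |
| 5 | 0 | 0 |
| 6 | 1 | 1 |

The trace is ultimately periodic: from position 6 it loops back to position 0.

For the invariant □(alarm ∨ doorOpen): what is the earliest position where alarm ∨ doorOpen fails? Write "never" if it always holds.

5

Check alarm ∨ doorOpen at each position in order: 0 ✓, 1 ✓, 2 ✓, 3 ✓, 4 ✓.
At position 5 the labels are {}, so alarm ∨ doorOpen is false there. This is the first violation.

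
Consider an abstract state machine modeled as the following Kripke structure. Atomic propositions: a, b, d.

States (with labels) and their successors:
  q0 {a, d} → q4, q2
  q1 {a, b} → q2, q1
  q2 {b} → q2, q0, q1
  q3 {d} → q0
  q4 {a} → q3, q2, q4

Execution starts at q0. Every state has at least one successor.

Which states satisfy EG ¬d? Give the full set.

{q1, q2, q4}

States satisfying ¬d: {q1, q2, q4}.
States satisfying EG ¬d: {q1, q2, q4}.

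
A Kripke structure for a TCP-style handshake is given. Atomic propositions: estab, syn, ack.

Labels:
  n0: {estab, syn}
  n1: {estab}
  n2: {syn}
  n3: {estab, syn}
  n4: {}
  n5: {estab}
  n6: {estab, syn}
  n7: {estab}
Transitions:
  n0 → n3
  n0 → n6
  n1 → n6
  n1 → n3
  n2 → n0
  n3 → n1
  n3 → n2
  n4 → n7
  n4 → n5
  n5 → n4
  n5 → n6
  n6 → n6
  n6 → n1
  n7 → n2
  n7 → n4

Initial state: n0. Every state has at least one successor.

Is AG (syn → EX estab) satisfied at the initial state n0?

States satisfying syn → EX estab: {n0, n1, n2, n3, n4, n5, n6, n7}.
States satisfying AG (syn → EX estab): {n0, n1, n2, n3, n4, n5, n6, n7}.
Every state reachable from n0 satisfies syn → EX estab.
n0 ∈ Sat(AG (syn → EX estab)).

Satisfied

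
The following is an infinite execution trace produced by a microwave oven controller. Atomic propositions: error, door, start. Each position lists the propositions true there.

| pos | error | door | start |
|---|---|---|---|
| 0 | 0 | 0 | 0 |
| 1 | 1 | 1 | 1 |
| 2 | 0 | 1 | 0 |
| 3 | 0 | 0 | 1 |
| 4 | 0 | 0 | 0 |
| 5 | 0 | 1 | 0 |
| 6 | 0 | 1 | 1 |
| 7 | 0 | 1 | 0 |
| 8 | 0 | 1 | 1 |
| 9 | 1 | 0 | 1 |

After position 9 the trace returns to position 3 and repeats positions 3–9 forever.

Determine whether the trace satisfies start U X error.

Holds

Walking from position 0: X error first holds at position 0, and start holds at every earlier position along the way, so start U X error holds.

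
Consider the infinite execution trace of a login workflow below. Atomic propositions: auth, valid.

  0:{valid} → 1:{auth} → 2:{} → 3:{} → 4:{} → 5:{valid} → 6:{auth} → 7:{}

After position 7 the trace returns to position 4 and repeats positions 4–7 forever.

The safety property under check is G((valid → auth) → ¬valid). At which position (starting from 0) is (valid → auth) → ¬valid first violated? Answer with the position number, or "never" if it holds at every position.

(valid → auth) → ¬valid holds at every position 0..7, and those are all the positions the trace ever visits, so the invariant G((valid → auth) → ¬valid) is never violated.

never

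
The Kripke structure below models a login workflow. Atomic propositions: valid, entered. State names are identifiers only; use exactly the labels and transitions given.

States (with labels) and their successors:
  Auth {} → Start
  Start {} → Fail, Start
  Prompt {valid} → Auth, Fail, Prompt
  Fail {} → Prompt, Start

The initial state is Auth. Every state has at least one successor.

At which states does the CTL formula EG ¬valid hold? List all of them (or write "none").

{Auth, Start, Fail}

States satisfying ¬valid: {Auth, Start, Fail}.
States satisfying EG ¬valid: {Auth, Start, Fail}.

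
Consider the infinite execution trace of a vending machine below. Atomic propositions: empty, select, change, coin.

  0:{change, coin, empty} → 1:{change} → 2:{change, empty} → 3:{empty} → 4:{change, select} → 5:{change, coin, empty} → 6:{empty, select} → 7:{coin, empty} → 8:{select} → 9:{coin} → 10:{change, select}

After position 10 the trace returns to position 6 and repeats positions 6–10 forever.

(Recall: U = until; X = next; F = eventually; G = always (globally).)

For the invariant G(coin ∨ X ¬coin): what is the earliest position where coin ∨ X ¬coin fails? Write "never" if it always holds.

Check coin ∨ X ¬coin at each position in order: 0 ✓, 1 ✓, 2 ✓, 3 ✓.
At position 4 the labels are {change, select} and the next position 5 has {change, coin, empty}, so coin ∨ X ¬coin is false there. This is the first violation.

4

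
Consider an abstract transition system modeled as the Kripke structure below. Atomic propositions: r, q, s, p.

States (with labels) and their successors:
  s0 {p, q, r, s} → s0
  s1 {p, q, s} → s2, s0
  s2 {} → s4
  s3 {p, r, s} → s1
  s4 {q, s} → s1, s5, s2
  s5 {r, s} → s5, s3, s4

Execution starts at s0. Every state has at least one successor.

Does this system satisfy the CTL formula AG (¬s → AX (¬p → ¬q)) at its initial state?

States satisfying ¬s → AX (¬p → ¬q): {s0, s1, s3, s4, s5}.
States satisfying AG (¬s → AX (¬p → ¬q)): {s0}.
Every state reachable from s0 satisfies ¬s → AX (¬p → ¬q).
s0 ∈ Sat(AG (¬s → AX (¬p → ¬q))).

Holds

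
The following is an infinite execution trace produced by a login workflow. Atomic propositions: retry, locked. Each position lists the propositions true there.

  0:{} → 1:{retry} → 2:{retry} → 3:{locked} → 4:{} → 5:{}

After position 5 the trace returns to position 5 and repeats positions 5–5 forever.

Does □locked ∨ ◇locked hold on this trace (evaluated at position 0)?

Yes

locked must hold at every position from 0 onward. It fails at position 0, so □locked is false.
locked holds at position 3, which is reachable from 0, so ◇locked holds.
At position 0: □locked is false; ◇locked is true; so □locked ∨ ◇locked is true.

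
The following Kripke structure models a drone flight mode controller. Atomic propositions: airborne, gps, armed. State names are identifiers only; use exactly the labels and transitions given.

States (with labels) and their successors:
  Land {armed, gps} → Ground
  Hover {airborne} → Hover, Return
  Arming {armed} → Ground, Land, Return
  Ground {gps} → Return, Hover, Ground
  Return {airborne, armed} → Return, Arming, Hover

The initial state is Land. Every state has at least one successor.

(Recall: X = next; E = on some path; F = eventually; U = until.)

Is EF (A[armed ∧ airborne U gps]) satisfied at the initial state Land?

Yes

States satisfying A[armed ∧ airborne U gps]: {Land, Ground}.
States satisfying EF (A[armed ∧ airborne U gps]): {Land, Hover, Arming, Ground, Return}.
Some path from Land reaches a state where A[armed ∧ airborne U gps] holds.
Land ∈ Sat(EF (A[armed ∧ airborne U gps])).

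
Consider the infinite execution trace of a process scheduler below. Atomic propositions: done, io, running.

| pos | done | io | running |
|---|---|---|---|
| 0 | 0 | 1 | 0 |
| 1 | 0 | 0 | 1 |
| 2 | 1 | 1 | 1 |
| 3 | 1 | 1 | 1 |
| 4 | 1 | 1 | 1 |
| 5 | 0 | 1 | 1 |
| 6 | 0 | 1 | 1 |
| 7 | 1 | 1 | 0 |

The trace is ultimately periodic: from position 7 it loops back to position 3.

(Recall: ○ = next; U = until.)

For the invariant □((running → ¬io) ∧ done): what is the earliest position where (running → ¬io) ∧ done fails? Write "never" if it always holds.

0

At position 0 the labels are {io}, so (running → ¬io) ∧ done is false there. This is the first violation.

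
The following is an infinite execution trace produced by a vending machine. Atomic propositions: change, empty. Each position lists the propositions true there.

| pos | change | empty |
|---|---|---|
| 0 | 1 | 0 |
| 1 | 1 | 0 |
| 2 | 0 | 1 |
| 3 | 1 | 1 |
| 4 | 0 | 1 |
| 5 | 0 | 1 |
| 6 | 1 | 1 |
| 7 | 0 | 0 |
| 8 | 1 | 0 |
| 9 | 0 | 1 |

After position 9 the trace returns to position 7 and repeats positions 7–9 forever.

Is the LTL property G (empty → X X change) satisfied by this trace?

empty → X X change must hold at every position from 0 onward. It fails at position 2, so G (empty → X X change) is false.
Positions where empty holds: 2, 3, 4, 5, 6, 9.
Check X X change at each: 2→fails, 3→fails, 4→ok, 5→fails, 6→ok, 9→ok.

No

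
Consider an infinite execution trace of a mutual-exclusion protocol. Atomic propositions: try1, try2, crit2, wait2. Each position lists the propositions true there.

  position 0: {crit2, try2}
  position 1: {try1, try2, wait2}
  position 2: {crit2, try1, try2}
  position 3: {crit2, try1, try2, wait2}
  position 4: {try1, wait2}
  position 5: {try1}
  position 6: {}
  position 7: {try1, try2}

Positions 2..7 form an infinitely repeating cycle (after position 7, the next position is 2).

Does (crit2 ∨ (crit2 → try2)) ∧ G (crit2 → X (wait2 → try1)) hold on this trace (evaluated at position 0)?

crit2 → X (wait2 → try1) holds at every position 0..7, and those are all positions ever visited, so G (crit2 → X (wait2 → try1)) holds.
Positions where crit2 holds: 0, 2, 3.
Check X (wait2 → try1) at each: 0→ok, 2→ok, 3→ok.
At position 0: crit2 ∨ (crit2 → try2) is true; G (crit2 → X (wait2 → try1)) is true; so (crit2 ∨ (crit2 → try2)) ∧ G (crit2 → X (wait2 → try1)) is true.

Holds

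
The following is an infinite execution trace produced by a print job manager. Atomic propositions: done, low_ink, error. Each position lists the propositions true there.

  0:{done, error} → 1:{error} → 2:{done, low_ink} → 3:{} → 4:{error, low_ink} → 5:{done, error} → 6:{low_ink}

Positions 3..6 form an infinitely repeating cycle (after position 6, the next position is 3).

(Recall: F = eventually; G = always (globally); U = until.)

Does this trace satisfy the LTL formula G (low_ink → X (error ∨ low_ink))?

Violated

low_ink → X (error ∨ low_ink) must hold at every position from 0 onward. It fails at position 2, so G (low_ink → X (error ∨ low_ink)) is false.
Positions where low_ink holds: 2, 4, 6.
Check X (error ∨ low_ink) at each: 2→fails, 4→ok, 6→fails.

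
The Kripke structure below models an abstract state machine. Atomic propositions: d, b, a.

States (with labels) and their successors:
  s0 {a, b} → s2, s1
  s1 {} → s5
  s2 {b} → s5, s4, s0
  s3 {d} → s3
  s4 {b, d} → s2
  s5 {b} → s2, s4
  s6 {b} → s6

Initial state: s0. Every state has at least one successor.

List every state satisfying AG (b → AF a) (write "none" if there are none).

States satisfying b → AF a: {s0, s1, s3}.
States satisfying AG (b → AF a): {s3}.

{s3}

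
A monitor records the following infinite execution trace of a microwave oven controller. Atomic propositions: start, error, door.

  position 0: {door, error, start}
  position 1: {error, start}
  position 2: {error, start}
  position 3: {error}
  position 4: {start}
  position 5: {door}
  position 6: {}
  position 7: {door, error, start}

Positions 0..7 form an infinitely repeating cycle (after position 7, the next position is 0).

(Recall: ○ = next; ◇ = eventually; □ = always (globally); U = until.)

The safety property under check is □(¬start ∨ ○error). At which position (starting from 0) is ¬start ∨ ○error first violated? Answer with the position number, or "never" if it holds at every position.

Check ¬start ∨ ○error at each position in order: 0 ✓, 1 ✓, 2 ✓, 3 ✓.
At position 4 the labels are {start} and the next position 5 has {door}, so ¬start ∨ ○error is false there. This is the first violation.

4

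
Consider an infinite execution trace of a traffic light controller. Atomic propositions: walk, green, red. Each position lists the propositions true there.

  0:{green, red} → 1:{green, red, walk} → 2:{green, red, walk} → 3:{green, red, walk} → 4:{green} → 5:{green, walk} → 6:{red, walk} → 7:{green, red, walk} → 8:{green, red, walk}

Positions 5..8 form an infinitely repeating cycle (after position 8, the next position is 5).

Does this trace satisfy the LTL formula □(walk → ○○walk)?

walk → ○○walk must hold at every position from 0 onward. It fails at position 2, so □(walk → ○○walk) is false.
Positions where walk holds: 1, 2, 3, 5, 6, 7, 8.
Check ○○walk at each: 1→ok, 2→fails, 3→ok, 5→ok, 6→ok, 7→ok, 8→ok.

Does not hold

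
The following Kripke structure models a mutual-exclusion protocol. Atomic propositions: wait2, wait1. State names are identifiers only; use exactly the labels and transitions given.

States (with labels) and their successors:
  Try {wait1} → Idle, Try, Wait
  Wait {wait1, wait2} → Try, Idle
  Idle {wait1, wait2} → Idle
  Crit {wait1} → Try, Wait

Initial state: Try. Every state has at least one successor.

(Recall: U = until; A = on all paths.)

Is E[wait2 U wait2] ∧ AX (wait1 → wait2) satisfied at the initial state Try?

States satisfying wait2: {Wait, Idle}.
States satisfying E[wait2 U wait2]: {Wait, Idle}.
States satisfying wait1 → wait2: {Wait, Idle}.
States satisfying AX (wait1 → wait2): {Idle}.
States satisfying E[wait2 U wait2] ∧ AX (wait1 → wait2): {Idle}.
Try ∉ Sat(E[wait2 U wait2] ∧ AX (wait1 → wait2)).

Does not hold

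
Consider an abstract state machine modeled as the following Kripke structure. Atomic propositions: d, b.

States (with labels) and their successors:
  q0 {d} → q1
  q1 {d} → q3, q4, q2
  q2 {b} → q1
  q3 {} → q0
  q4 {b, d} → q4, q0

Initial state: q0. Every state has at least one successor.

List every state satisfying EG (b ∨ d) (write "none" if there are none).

States satisfying b ∨ d: {q0, q1, q2, q4}.
States satisfying EG (b ∨ d): {q0, q1, q2, q4}.

{q0, q1, q2, q4}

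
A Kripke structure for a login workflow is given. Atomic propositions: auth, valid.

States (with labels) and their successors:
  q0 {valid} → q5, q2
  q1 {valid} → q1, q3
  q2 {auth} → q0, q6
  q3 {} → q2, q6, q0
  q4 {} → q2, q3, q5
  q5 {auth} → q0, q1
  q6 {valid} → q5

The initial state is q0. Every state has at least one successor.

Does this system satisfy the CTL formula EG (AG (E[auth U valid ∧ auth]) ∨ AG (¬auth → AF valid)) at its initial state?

States satisfying EG (AG (E[auth U valid ∧ auth]) ∨ AG (¬auth → AF valid)): {q0, q1, q2, q3, q4, q5, q6}.
q0 ∈ Sat(EG (AG (E[auth U valid ∧ auth]) ∨ AG (¬auth → AF valid))).

Holds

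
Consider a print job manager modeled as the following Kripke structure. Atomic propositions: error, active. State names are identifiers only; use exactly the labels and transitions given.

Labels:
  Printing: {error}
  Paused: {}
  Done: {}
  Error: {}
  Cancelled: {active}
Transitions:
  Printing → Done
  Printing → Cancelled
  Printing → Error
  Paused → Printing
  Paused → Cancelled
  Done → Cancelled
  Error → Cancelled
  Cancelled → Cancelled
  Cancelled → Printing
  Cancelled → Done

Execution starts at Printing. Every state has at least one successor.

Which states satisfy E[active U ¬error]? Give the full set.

{Paused, Done, Error, Cancelled}

States satisfying active: {Cancelled}.
States satisfying ¬error: {Paused, Done, Error, Cancelled}.
States satisfying E[active U ¬error]: {Paused, Done, Error, Cancelled}.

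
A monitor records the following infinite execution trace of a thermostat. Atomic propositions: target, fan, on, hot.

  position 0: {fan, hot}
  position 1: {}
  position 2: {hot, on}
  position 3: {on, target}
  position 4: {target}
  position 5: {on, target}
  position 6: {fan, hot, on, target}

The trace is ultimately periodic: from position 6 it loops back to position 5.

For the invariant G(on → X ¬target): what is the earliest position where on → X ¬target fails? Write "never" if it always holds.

2

Check on → X ¬target at each position in order: 0 ✓, 1 ✓.
At position 2 the labels are {hot, on} and the next position 3 has {on, target}, so on → X ¬target is false there. This is the first violation.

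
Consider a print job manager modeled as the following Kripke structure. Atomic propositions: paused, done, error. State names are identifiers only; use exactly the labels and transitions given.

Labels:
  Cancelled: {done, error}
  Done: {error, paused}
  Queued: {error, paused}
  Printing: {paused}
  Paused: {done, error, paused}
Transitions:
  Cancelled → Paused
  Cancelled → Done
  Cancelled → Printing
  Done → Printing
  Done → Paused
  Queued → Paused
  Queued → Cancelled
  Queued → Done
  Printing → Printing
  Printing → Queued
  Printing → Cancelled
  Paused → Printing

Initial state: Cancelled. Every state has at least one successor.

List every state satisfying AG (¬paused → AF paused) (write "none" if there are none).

{Cancelled, Done, Queued, Printing, Paused}

States satisfying ¬paused → AF paused: {Cancelled, Done, Queued, Printing, Paused}.
States satisfying AG (¬paused → AF paused): {Cancelled, Done, Queued, Printing, Paused}.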